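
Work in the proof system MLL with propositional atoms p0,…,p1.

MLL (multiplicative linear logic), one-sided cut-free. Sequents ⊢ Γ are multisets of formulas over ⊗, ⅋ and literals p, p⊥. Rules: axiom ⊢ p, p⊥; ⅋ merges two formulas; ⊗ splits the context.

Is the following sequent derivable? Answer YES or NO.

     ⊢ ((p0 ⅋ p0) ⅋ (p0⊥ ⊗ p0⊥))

Derivation trace:
[⅋]  ⊢ ((p0 ⅋ p0) ⅋ (p0⊥ ⊗ p0⊥))
  [⅋]  ⊢ (p0⊥ ⊗ p0⊥), (p0 ⅋ p0)
    [⊗]  ⊢ p0, p0, (p0⊥ ⊗ p0⊥)
      [Ax]  ⊢ p0, p0⊥
      [Ax]  ⊢ p0, p0⊥

Result: YES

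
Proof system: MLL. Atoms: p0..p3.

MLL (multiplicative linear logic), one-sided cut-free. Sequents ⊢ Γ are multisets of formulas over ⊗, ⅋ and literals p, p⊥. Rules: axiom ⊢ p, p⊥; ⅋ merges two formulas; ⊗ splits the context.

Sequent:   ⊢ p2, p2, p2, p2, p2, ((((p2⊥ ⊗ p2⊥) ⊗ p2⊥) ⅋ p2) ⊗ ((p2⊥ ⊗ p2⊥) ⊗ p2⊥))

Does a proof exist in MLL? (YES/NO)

Derivation (root first):
[⊗]  ⊢ p2, p2, p2, p2, p2, ((((p2⊥ ⊗ p2⊥) ⊗ p2⊥) ⅋ p2) ⊗ ((p2⊥ ⊗ p2⊥) ⊗ p2⊥))
  [⅋]  ⊢ p2, p2, (((p2⊥ ⊗ p2⊥) ⊗ p2⊥) ⅋ p2)
    [⊗]  ⊢ p2, p2, p2, ((p2⊥ ⊗ p2⊥) ⊗ p2⊥)
      [⊗]  ⊢ p2, p2, (p2⊥ ⊗ p2⊥)
        [Ax]  ⊢ p2, p2⊥
        [Ax]  ⊢ p2, p2⊥
      [Ax]  ⊢ p2, p2⊥
  [⊗]  ⊢ p2, p2, p2, ((p2⊥ ⊗ p2⊥) ⊗ p2⊥)
    [⊗]  ⊢ p2, p2, (p2⊥ ⊗ p2⊥)
      [Ax]  ⊢ p2, p2⊥
      [Ax]  ⊢ p2, p2⊥
    [Ax]  ⊢ p2, p2⊥

Result: YES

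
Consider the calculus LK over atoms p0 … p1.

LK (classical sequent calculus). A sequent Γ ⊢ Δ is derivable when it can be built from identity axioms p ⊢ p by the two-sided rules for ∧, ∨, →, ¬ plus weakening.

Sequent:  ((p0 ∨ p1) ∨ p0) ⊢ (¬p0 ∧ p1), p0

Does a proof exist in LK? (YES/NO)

Derivation (root first):
[∨L] ((p0 ∨ p1) ∨ p0) ⊢ (¬p0 ∧ p1), p0
  [∨L] (p0 ∨ p1) ⊢ (¬p0 ∧ p1), p0
    [Ax] p0 ⊢ p0
    [∧R] p1 ⊢ p0, (¬p0 ∧ p1)
      [¬R]  ⊢ p0, ¬p0
        [Ax] p0 ⊢ p0
      [Ax] p1 ⊢ p1
  [Ax] p0 ⊢ p0

Result: YES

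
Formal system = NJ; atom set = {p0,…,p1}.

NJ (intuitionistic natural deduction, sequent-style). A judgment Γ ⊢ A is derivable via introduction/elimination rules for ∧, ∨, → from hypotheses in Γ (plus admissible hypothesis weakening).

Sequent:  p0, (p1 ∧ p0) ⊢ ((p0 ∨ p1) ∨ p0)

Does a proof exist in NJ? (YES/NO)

Derivation (root first):
[∨I₁] p0, (p1 ∧ p0) ⊢ ((p0 ∨ p1) ∨ p0)
  [Wk] p0, (p1 ∧ p0) ⊢ (p0 ∨ p1)
    [∨I₁] p0 ⊢ (p0 ∨ p1)
      [Ax] p0 ⊢ p0

Result: YES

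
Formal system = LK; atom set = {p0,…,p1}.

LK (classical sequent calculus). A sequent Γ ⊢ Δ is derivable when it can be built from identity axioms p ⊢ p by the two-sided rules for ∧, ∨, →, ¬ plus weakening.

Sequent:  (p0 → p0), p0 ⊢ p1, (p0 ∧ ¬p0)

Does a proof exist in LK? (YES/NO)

Enumerate valuations to refute Γ ⊢ Δ:
  v=00: Γ:[(p0 → p0)=T, p0=F] Δ:[p1=F, (p0 ∧ ¬p0)=F] refutes=False
  v=01: Γ:[(p0 → p0)=T, p0=F] Δ:[p1=T, (p0 ∧ ¬p0)=F] refutes=False
  v=10: Γ:[(p0 → p0)=T, p0=T] Δ:[p1=F, (p0 ∧ ¬p0)=F] refutes=True  ← countermodel

Result: NO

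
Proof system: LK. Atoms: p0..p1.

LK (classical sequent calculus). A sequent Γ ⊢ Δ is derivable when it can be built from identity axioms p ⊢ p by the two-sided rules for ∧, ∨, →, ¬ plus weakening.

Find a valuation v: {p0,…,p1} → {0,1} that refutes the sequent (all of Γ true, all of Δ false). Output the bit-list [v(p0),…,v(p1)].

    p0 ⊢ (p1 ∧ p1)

Search for a countermodel by truth-table:
  v=00: Γ:[p0=F] Δ:[(p1 ∧ p1)=F] refutes=False
  v=01: Γ:[p0=F] Δ:[(p1 ∧ p1)=T] refutes=False
  v=10: Γ:[p0=T] Δ:[(p1 ∧ p1)=F] refutes=True  ← countermodel

Result: [1, 0]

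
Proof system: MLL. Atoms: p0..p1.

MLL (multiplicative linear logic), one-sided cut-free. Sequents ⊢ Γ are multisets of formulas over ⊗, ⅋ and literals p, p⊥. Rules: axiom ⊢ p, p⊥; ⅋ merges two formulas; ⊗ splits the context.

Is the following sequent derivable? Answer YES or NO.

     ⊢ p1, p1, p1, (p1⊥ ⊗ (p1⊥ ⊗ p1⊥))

Derivation (root first):
[⊗]  ⊢ p1, p1, p1, (p1⊥ ⊗ (p1⊥ ⊗ p1⊥))
  [Ax]  ⊢ p1, p1⊥
  [⊗]  ⊢ p1, p1, (p1⊥ ⊗ p1⊥)
    [Ax]  ⊢ p1, p1⊥
    [Ax]  ⊢ p1, p1⊥

Result: YES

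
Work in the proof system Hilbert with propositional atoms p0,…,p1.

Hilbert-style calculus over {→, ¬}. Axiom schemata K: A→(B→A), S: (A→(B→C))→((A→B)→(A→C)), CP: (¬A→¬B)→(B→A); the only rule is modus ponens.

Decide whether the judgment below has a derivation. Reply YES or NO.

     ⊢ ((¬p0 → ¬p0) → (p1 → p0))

Enumerate valuations to refute Γ ⊢ Δ:
  v=00: Γ:[] Δ:[((¬p0 → ¬p0) → (p1 → p0))=T] refutes=False
  v=01: Γ:[] Δ:[((¬p0 → ¬p0) → (p1 → p0))=F] refutes=True  ← countermodel

Result: NO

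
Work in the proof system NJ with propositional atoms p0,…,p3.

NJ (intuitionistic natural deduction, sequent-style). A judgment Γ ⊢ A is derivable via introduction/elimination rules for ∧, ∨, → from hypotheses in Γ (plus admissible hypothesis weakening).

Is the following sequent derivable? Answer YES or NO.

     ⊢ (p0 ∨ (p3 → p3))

Derivation (root first):
[∨I₂]  ⊢ (p0 ∨ (p3 → p3))
  [→I]  ⊢ (p3 → p3)
    [Ax] p3 ⊢ p3

Result: YES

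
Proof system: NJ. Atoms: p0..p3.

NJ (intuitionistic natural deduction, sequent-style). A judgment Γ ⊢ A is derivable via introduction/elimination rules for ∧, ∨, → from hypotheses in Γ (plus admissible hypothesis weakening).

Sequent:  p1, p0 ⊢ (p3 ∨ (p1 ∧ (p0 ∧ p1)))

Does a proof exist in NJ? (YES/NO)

Proof tree:
[∨I₂] p1, p0 ⊢ (p3 ∨ (p1 ∧ (p0 ∧ p1)))
  [∧I] p1, p0 ⊢ (p1 ∧ (p0 ∧ p1))
    [Ax] p1 ⊢ p1
    [∧I] p1, p0 ⊢ (p0 ∧ p1)
      [Ax] p0 ⊢ p0
      [Ax] p1 ⊢ p1

Result: YES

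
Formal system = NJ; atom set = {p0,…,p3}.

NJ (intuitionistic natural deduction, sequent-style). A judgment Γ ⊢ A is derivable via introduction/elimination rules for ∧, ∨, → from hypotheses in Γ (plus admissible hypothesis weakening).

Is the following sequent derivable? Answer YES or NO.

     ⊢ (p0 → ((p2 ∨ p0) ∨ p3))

Derivation trace:
[→I]  ⊢ (p0 → ((p2 ∨ p0) ∨ p3))
  [∨I₁] p0 ⊢ ((p2 ∨ p0) ∨ p3)
    [∨I₂] p0 ⊢ (p2 ∨ p0)
      [Ax] p0 ⊢ p0

Result: YES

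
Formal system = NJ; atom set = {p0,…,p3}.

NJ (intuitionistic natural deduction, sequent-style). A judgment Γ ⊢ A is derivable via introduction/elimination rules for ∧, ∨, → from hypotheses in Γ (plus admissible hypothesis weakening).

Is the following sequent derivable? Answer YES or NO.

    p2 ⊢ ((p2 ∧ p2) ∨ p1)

Derivation (root first):
[∨I₁] p2 ⊢ ((p2 ∧ p2) ∨ p1)
  [∧I] p2 ⊢ (p2 ∧ p2)
    [Ax] p2 ⊢ p2
    [Ax] p2 ⊢ p2

Result: YES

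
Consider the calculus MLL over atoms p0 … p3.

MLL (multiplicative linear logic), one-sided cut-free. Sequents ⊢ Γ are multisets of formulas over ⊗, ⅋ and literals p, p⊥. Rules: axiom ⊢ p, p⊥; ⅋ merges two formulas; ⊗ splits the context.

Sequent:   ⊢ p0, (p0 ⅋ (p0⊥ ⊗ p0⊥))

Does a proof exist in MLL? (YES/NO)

Proof tree:
[⅋]  ⊢ p0, (p0 ⅋ (p0⊥ ⊗ p0⊥))
  [⊗]  ⊢ p0, p0, (p0⊥ ⊗ p0⊥)
    [Ax]  ⊢ p0, p0⊥
    [Ax]  ⊢ p0, p0⊥

Result: YES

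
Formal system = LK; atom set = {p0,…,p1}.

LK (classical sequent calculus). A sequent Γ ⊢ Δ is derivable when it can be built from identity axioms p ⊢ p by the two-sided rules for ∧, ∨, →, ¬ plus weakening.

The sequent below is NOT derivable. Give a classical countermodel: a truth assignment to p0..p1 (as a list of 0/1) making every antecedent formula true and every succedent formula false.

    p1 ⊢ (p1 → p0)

Search for a countermodel by truth-table:
  v=00: Γ:[p1=F] Δ:[(p1 → p0)=T] refutes=False
  v=01: Γ:[p1=T] Δ:[(p1 → p0)=F] refutes=True  ← countermodel

Result: [0, 1]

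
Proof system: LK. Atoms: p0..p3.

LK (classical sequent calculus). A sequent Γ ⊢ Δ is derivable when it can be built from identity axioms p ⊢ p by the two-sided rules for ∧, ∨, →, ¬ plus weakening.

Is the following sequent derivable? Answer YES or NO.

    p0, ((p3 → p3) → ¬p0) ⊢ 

Proof tree:
[→L] p0, ((p3 → p3) → ¬p0) ⊢ 
  [→R]  ⊢ (p3 → p3)
    [Ax] p3 ⊢ p3
  [¬L] p0, ¬p0 ⊢ 
    [Ax] p0 ⊢ p0

Result: YES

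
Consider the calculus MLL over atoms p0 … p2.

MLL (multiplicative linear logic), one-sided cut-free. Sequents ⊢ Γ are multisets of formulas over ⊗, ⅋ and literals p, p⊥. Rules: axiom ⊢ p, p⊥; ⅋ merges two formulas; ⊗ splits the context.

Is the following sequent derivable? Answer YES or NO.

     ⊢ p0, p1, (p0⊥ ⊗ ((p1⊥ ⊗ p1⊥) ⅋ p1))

Derivation trace:
[⊗]  ⊢ p0, p1, (p0⊥ ⊗ ((p1⊥ ⊗ p1⊥) ⅋ p1))
  [Ax]  ⊢ p0, p0⊥
  [⅋]  ⊢ p1, ((p1⊥ ⊗ p1⊥) ⅋ p1)
    [⊗]  ⊢ p1, p1, (p1⊥ ⊗ p1⊥)
      [Ax]  ⊢ p1, p1⊥
      [Ax]  ⊢ p1, p1⊥

Result: YES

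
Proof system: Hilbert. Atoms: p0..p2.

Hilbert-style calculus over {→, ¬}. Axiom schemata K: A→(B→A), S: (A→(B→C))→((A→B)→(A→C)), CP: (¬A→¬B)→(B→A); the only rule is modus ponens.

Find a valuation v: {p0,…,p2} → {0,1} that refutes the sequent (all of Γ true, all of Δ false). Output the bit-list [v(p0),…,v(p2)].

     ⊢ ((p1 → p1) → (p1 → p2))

Search for a countermodel by truth-table:
  v=000: Γ:[] Δ:[((p1 → p1) → (p1 → p2))=T] refutes=False
  v=001: Γ:[] Δ:[((p1 → p1) → (p1 → p2))=T] refutes=False
  v=010: Γ:[] Δ:[((p1 → p1) → (p1 → p2))=F] refutes=True  ← countermodel

Result: [0, 1, 0]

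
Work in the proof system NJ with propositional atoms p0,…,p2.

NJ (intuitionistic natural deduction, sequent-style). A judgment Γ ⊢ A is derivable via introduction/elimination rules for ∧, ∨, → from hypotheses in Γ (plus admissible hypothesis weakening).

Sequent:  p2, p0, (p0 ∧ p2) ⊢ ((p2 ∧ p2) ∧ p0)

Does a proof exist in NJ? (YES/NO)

Proof tree:
[Wk] p2, p0, (p0 ∧ p2) ⊢ ((p2 ∧ p2) ∧ p0)
  [∧I] p2, p0 ⊢ ((p2 ∧ p2) ∧ p0)
    [∧I] p2 ⊢ (p2 ∧ p2)
      [Ax] p2 ⊢ p2
      [Ax] p2 ⊢ p2
    [Ax] p0 ⊢ p0

Result: YES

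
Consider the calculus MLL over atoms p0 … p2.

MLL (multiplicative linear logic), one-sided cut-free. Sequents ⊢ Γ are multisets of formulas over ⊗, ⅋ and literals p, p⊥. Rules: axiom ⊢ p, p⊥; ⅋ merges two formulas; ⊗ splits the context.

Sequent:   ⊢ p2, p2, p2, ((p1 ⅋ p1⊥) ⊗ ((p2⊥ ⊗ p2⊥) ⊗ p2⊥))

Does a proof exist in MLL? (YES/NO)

Derivation (root first):
[⊗]  ⊢ p2, p2, p2, ((p1 ⅋ p1⊥) ⊗ ((p2⊥ ⊗ p2⊥) ⊗ p2⊥))
  [⅋]  ⊢ (p1 ⅋ p1⊥)
    [Ax]  ⊢ p1, p1⊥
  [⊗]  ⊢ p2, p2, p2, ((p2⊥ ⊗ p2⊥) ⊗ p2⊥)
    [⊗]  ⊢ p2, p2, (p2⊥ ⊗ p2⊥)
      [Ax]  ⊢ p2, p2⊥
      [Ax]  ⊢ p2, p2⊥
    [Ax]  ⊢ p2, p2⊥

Result: YES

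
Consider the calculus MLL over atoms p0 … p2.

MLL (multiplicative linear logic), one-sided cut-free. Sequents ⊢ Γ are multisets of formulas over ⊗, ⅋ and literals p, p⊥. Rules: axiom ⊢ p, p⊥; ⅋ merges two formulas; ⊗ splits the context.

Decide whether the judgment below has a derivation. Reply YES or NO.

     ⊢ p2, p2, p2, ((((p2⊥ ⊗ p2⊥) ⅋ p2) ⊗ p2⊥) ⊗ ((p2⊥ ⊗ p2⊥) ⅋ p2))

Proof tree:
[⊗]  ⊢ p2, p2, p2, ((((p2⊥ ⊗ p2⊥) ⅋ p2) ⊗ p2⊥) ⊗ ((p2⊥ ⊗ p2⊥) ⅋ p2))
  [⊗]  ⊢ p2, p2, (((p2⊥ ⊗ p2⊥) ⅋ p2) ⊗ p2⊥)
    [⅋]  ⊢ p2, ((p2⊥ ⊗ p2⊥) ⅋ p2)
      [⊗]  ⊢ p2, p2, (p2⊥ ⊗ p2⊥)
        [Ax]  ⊢ p2, p2⊥
        [Ax]  ⊢ p2, p2⊥
    [Ax]  ⊢ p2, p2⊥
  [⅋]  ⊢ p2, ((p2⊥ ⊗ p2⊥) ⅋ p2)
    [⊗]  ⊢ p2, p2, (p2⊥ ⊗ p2⊥)
      [Ax]  ⊢ p2, p2⊥
      [Ax]  ⊢ p2, p2⊥

Result: YES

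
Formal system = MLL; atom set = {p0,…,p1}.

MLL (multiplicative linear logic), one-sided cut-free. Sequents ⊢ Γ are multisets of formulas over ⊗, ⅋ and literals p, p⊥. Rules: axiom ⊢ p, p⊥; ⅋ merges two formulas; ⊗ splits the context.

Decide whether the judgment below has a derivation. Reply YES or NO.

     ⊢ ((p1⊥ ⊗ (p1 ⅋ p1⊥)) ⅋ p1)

Proof tree:
[⅋]  ⊢ ((p1⊥ ⊗ (p1 ⅋ p1⊥)) ⅋ p1)
  [⊗]  ⊢ p1, (p1⊥ ⊗ (p1 ⅋ p1⊥))
    [Ax]  ⊢ p1, p1⊥
    [⅋]  ⊢ (p1 ⅋ p1⊥)
      [Ax]  ⊢ p1, p1⊥

Result: YES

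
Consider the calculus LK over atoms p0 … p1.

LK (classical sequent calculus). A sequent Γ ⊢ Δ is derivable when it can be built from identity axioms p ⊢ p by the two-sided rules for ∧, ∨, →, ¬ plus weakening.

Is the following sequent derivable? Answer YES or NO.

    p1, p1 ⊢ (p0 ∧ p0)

Truth-table refutation:
  v=00: Γ:[p1=F, p1=F] Δ:[(p0 ∧ p0)=F] refutes=False
  v=01: Γ:[p1=T, p1=T] Δ:[(p0 ∧ p0)=F] refutes=True  ← countermodel

Result: NO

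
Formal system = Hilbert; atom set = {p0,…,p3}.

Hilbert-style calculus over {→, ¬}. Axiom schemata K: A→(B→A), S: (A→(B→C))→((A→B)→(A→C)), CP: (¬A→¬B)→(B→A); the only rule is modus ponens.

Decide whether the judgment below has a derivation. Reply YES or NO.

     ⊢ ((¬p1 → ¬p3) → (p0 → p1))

Truth-table refutation:
  v=0000: Γ:[] Δ:[((¬p1 → ¬p3) → (p0 → p1))=T] refutes=False
  v=0001: Γ:[] Δ:[((¬p1 → ¬p3) → (p0 → p1))=T] refutes=False
  v=0010: Γ:[] Δ:[((¬p1 → ¬p3) → (p0 → p1))=T] refutes=False
  v=0011: Γ:[] Δ:[((¬p1 → ¬p3) → (p0 → p1))=T] refutes=False
  v=0100: Γ:[] Δ:[((¬p1 → ¬p3) → (p0 → p1))=T] refutes=False
  v=0101: Γ:[] Δ:[((¬p1 → ¬p3) → (p0 → p1))=T] refutes=False
  v=0110: Γ:[] Δ:[((¬p1 → ¬p3) → (p0 → p1))=T] refutes=False
  v=0111: Γ:[] Δ:[((¬p1 → ¬p3) → (p0 → p1))=T] refutes=False
  v=1000: Γ:[] Δ:[((¬p1 → ¬p3) → (p0 → p1))=F] refutes=True  ← countermodel

Result: NO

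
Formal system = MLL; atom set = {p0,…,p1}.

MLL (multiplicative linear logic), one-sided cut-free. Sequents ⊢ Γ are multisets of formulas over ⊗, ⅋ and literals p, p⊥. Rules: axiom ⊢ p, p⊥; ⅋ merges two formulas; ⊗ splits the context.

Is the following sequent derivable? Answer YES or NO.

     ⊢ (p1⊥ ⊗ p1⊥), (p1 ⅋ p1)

Derivation trace:
[⅋]  ⊢ (p1⊥ ⊗ p1⊥), (p1 ⅋ p1)
  [⊗]  ⊢ p1, p1, (p1⊥ ⊗ p1⊥)
    [Ax]  ⊢ p1, p1⊥
    [Ax]  ⊢ p1, p1⊥

Result: YES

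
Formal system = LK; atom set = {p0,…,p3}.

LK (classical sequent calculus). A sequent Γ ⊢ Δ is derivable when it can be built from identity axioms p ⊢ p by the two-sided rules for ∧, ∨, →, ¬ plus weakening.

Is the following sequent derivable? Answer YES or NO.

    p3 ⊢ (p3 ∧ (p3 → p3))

Proof tree:
[∧R] p3 ⊢ (p3 ∧ (p3 → p3))
  [Ax] p3 ⊢ p3
  [→R]  ⊢ (p3 → p3)
    [Ax] p3 ⊢ p3

Result: YES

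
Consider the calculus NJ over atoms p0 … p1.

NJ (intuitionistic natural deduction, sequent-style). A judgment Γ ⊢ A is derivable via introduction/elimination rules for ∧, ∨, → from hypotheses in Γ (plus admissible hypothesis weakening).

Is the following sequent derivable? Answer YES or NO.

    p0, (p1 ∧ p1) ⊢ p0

Derivation trace:
[Wk] p0, (p1 ∧ p1) ⊢ p0
  [→E] p0 ⊢ p0
    [Wk] p0 ⊢ (p0 → p0)
      [→I]  ⊢ (p0 → p0)
        [Ax] p0 ⊢ p0
    [Ax] p0 ⊢ p0

Result: YES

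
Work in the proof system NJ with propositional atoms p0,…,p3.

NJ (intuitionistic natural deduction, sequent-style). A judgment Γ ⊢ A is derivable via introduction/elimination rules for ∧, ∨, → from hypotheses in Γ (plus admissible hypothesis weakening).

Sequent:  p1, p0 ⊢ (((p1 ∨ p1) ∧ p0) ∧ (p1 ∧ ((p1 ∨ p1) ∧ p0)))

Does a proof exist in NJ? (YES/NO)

Derivation (root first):
[∧I] p1, p0 ⊢ (((p1 ∨ p1) ∧ p0) ∧ (p1 ∧ ((p1 ∨ p1) ∧ p0)))
  [∧I] p1, p0 ⊢ ((p1 ∨ p1) ∧ p0)
    [∨I₁] p1 ⊢ (p1 ∨ p1)
      [Ax] p1 ⊢ p1
    [Ax] p0 ⊢ p0
  [∧I] p1, p0 ⊢ (p1 ∧ ((p1 ∨ p1) ∧ p0))
    [Ax] p1 ⊢ p1
    [∧I] p1, p0 ⊢ ((p1 ∨ p1) ∧ p0)
      [∨I₁] p1 ⊢ (p1 ∨ p1)
        [Ax] p1 ⊢ p1
      [Ax] p0 ⊢ p0

Result: YES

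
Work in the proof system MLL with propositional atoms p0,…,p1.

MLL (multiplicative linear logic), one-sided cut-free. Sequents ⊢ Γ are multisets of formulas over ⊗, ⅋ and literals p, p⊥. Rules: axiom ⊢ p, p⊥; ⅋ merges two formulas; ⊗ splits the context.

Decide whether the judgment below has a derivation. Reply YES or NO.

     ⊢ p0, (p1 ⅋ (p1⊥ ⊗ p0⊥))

Derivation trace:
[⅋]  ⊢ p0, (p1 ⅋ (p1⊥ ⊗ p0⊥))
  [⊗]  ⊢ p1, p0, (p1⊥ ⊗ p0⊥)
    [Ax]  ⊢ p1, p1⊥
    [Ax]  ⊢ p0, p0⊥

Result: YES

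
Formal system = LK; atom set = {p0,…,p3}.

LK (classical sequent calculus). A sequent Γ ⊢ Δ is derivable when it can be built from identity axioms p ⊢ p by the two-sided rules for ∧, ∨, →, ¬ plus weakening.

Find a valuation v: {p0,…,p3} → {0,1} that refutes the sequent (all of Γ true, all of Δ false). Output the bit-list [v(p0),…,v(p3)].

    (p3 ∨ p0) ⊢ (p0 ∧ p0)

Truth-table refutation:
  v=0000: Γ:[(p3 ∨ p0)=F] Δ:[(p0 ∧ p0)=F] refutes=False
  v=0001: Γ:[(p3 ∨ p0)=T] Δ:[(p0 ∧ p0)=F] refutes=True  ← countermodel

Result: [0, 0, 0, 1]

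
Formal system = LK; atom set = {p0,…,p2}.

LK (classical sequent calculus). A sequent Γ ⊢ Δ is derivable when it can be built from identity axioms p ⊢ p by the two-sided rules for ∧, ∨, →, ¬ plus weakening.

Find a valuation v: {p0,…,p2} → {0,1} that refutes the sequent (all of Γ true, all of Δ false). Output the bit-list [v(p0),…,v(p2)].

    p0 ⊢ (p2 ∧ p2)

Enumerate valuations to refute Γ ⊢ Δ:
  v=000: Γ:[p0=F] Δ:[(p2 ∧ p2)=F] refutes=False
  v=001: Γ:[p0=F] Δ:[(p2 ∧ p2)=T] refutes=False
  v=010: Γ:[p0=F] Δ:[(p2 ∧ p2)=F] refutes=False
  v=011: Γ:[p0=F] Δ:[(p2 ∧ p2)=T] refutes=False
  v=100: Γ:[p0=T] Δ:[(p2 ∧ p2)=F] refutes=True  ← countermodel

Result: [1, 0, 0]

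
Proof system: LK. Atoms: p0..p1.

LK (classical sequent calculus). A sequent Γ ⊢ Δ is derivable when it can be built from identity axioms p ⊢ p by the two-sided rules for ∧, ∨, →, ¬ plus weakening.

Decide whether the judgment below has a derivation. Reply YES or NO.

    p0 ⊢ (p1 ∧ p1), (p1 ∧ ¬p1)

Truth-table refutation:
  v=00: Γ:[p0=F] Δ:[(p1 ∧ p1)=F, (p1 ∧ ¬p1)=F] refutes=False
  v=01: Γ:[p0=F] Δ:[(p1 ∧ p1)=T, (p1 ∧ ¬p1)=F] refutes=False
  v=10: Γ:[p0=T] Δ:[(p1 ∧ p1)=F, (p1 ∧ ¬p1)=F] refutes=True  ← countermodel

Result: NO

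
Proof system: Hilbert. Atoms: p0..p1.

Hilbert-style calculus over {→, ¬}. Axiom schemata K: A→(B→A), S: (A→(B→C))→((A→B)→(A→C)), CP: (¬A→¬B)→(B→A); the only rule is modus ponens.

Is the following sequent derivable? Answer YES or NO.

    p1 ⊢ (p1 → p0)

Search for a countermodel by truth-table:
  v=00: Γ:[p1=F] Δ:[(p1 → p0)=T] refutes=False
  v=01: Γ:[p1=T] Δ:[(p1 → p0)=F] refutes=True  ← countermodel

Result: NO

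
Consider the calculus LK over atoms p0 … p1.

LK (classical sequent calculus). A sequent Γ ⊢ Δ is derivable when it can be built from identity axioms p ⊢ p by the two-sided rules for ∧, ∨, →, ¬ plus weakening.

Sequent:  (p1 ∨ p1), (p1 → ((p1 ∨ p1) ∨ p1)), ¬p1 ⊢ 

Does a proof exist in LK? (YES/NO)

Derivation trace:
[¬L] (p1 ∨ p1), (p1 → ((p1 ∨ p1) ∨ p1)), ¬p1 ⊢ 
  [→L] (p1 ∨ p1), (p1 → ((p1 ∨ p1) ∨ p1)) ⊢ p1
    [∨L] (p1 ∨ p1) ⊢ p1
      [Ax] p1 ⊢ p1
      [Ax] p1 ⊢ p1
    [∨L] ((p1 ∨ p1) ∨ p1) ⊢ p1
      [∨L] (p1 ∨ p1) ⊢ p1
        [Ax] p1 ⊢ p1
        [Ax] p1 ⊢ p1
      [Ax] p1 ⊢ p1

Result: YES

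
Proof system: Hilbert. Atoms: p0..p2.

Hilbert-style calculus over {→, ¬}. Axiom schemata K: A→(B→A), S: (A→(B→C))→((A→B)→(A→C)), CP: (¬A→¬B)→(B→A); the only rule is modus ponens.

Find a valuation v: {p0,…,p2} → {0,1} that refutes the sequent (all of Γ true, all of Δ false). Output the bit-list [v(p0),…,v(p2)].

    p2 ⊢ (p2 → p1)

Enumerate valuations to refute Γ ⊢ Δ:
  v=000: Γ:[p2=F] Δ:[(p2 → p1)=T] refutes=False
  v=001: Γ:[p2=T] Δ:[(p2 → p1)=F] refutes=True  ← countermodel

Result: [0, 0, 1]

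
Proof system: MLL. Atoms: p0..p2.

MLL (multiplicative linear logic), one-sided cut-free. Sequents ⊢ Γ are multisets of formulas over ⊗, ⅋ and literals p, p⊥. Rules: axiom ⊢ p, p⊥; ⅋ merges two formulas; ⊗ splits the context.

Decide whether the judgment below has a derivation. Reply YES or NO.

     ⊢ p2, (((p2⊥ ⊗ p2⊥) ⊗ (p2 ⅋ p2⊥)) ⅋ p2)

Derivation (root first):
[⅋]  ⊢ p2, (((p2⊥ ⊗ p2⊥) ⊗ (p2 ⅋ p2⊥)) ⅋ p2)
  [⊗]  ⊢ p2, p2, ((p2⊥ ⊗ p2⊥) ⊗ (p2 ⅋ p2⊥))
    [⊗]  ⊢ p2, p2, (p2⊥ ⊗ p2⊥)
      [Ax]  ⊢ p2, p2⊥
      [Ax]  ⊢ p2, p2⊥
    [⅋]  ⊢ (p2 ⅋ p2⊥)
      [Ax]  ⊢ p2, p2⊥

Result: YES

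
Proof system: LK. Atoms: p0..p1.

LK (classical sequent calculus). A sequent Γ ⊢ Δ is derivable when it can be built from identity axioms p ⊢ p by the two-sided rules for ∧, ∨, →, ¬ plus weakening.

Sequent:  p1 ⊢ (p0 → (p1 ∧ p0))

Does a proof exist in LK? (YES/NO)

Derivation (root first):
[→R] p1 ⊢ (p0 → (p1 ∧ p0))
  [∧R] p1, p0 ⊢ (p1 ∧ p0)
    [Ax] p1 ⊢ p1
    [Ax] p0 ⊢ p0

Result: YES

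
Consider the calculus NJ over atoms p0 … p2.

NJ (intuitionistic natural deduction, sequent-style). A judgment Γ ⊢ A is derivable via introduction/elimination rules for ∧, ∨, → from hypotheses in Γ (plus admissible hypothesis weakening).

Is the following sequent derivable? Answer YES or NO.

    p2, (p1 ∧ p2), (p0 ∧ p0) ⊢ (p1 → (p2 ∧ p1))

Proof tree:
[→I] p2, (p1 ∧ p2), (p0 ∧ p0) ⊢ (p1 → (p2 ∧ p1))
  [Wk] p1, p2, (p1 ∧ p2), (p0 ∧ p0) ⊢ (p2 ∧ p1)
    [∧I] p1, p2, (p1 ∧ p2) ⊢ (p2 ∧ p1)
      [Ax] p2 ⊢ p2
      [Wk] p1, (p1 ∧ p2) ⊢ p1
        [Ax] p1 ⊢ p1

Result: YES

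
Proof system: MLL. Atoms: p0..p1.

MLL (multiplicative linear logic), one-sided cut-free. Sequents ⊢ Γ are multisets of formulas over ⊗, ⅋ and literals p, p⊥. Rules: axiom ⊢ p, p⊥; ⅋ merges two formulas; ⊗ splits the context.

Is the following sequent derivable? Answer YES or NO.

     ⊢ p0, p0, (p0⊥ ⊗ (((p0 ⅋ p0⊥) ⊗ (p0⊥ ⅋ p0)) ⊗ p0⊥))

Derivation trace:
[⊗]  ⊢ p0, p0, (p0⊥ ⊗ (((p0 ⅋ p0⊥) ⊗ (p0⊥ ⅋ p0)) ⊗ p0⊥))
  [Ax]  ⊢ p0, p0⊥
  [⊗]  ⊢ p0, (((p0 ⅋ p0⊥) ⊗ (p0⊥ ⅋ p0)) ⊗ p0⊥)
    [⊗]  ⊢ ((p0 ⅋ p0⊥) ⊗ (p0⊥ ⅋ p0))
      [⅋]  ⊢ (p0 ⅋ p0⊥)
        [Ax]  ⊢ p0, p0⊥
      [⅋]  ⊢ (p0⊥ ⅋ p0)
        [Ax]  ⊢ p0, p0⊥
    [Ax]  ⊢ p0, p0⊥

Result: YES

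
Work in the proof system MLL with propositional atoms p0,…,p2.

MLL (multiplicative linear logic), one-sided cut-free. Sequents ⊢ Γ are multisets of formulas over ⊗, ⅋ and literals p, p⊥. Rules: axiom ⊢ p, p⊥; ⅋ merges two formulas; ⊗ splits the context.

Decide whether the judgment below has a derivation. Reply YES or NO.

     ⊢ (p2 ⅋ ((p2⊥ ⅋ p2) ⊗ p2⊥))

Derivation (root first):
[⅋]  ⊢ (p2 ⅋ ((p2⊥ ⅋ p2) ⊗ p2⊥))
  [⊗]  ⊢ p2, ((p2⊥ ⅋ p2) ⊗ p2⊥)
    [⅋]  ⊢ (p2⊥ ⅋ p2)
      [Ax]  ⊢ p2, p2⊥
    [Ax]  ⊢ p2, p2⊥

Result: YES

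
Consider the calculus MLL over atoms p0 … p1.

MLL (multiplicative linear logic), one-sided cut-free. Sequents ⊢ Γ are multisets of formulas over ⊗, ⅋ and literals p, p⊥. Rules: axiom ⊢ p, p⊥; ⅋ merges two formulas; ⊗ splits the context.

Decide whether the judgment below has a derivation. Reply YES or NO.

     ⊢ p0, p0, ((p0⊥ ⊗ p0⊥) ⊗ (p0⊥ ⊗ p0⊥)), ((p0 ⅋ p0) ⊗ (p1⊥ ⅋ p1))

Derivation trace:
[⊗]  ⊢ p0, p0, ((p0⊥ ⊗ p0⊥) ⊗ (p0⊥ ⊗ p0⊥)), ((p0 ⅋ p0) ⊗ (p1⊥ ⅋ p1))
  [⅋]  ⊢ p0, p0, ((p0⊥ ⊗ p0⊥) ⊗ (p0⊥ ⊗ p0⊥)), (p0 ⅋ p0)
    [⊗]  ⊢ p0, p0, p0, p0, ((p0⊥ ⊗ p0⊥) ⊗ (p0⊥ ⊗ p0⊥))
      [⊗]  ⊢ p0, p0, (p0⊥ ⊗ p0⊥)
        [Ax]  ⊢ p0, p0⊥
        [Ax]  ⊢ p0, p0⊥
      [⊗]  ⊢ p0, p0, (p0⊥ ⊗ p0⊥)
        [Ax]  ⊢ p0, p0⊥
        [Ax]  ⊢ p0, p0⊥
  [⅋]  ⊢ (p1⊥ ⅋ p1)
    [Ax]  ⊢ p1, p1⊥

Result: YES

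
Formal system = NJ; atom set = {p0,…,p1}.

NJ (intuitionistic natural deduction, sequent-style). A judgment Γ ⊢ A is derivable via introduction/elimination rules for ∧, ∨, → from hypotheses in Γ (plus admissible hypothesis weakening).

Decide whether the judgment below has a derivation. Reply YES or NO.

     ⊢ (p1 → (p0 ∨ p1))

Derivation (root first):
[→I]  ⊢ (p1 → (p0 ∨ p1))
  [∨I₂] p1 ⊢ (p0 ∨ p1)
    [Ax] p1 ⊢ p1

Result: YES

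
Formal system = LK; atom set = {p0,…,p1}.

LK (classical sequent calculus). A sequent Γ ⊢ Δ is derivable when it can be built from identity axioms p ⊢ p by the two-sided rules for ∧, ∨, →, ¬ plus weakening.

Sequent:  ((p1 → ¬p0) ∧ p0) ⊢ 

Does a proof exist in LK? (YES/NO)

Search for a countermodel by truth-table:
  v=00: Γ:[((p1 → ¬p0) ∧ p0)=F] Δ:[] refutes=False
  v=01: Γ:[((p1 → ¬p0) ∧ p0)=F] Δ:[] refutes=False
  v=10: Γ:[((p1 → ¬p0) ∧ p0)=T] Δ:[] refutes=True  ← countermodel

Result: NO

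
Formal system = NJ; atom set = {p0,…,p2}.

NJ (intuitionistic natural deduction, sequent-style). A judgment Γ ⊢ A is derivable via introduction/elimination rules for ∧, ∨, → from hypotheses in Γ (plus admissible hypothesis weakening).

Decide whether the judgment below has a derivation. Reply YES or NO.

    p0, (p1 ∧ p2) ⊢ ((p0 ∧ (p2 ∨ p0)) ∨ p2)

Proof tree:
[∨I₁] p0, (p1 ∧ p2) ⊢ ((p0 ∧ (p2 ∨ p0)) ∨ p2)
  [Wk] p0, (p1 ∧ p2) ⊢ (p0 ∧ (p2 ∨ p0))
    [∧I] p0 ⊢ (p0 ∧ (p2 ∨ p0))
      [Ax] p0 ⊢ p0
      [∨I₂] p0 ⊢ (p2 ∨ p0)
        [Ax] p0 ⊢ p0

Result: YES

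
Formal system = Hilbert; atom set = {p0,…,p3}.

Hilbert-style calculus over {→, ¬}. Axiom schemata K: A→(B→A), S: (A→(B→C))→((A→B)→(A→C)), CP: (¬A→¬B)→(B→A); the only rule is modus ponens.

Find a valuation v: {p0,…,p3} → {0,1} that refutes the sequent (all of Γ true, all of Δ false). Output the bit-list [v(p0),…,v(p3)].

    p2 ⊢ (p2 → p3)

Enumerate valuations to refute Γ ⊢ Δ:
  v=0000: Γ:[p2=F] Δ:[(p2 → p3)=T] refutes=False
  v=0001: Γ:[p2=F] Δ:[(p2 → p3)=T] refutes=False
  v=0010: Γ:[p2=T] Δ:[(p2 → p3)=F] refutes=True  ← countermodel

Result: [0, 0, 1, 0]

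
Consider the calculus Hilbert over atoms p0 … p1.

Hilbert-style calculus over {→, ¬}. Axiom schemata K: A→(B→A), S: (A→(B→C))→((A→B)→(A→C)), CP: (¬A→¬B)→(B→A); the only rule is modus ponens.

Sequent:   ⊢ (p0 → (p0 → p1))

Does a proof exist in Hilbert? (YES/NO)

Search for a countermodel by truth-table:
  v=00: Γ:[] Δ:[(p0 → (p0 → p1))=T] refutes=False
  v=01: Γ:[] Δ:[(p0 → (p0 → p1))=T] refutes=False
  v=10: Γ:[] Δ:[(p0 → (p0 → p1))=F] refutes=True  ← countermodel

Result: NO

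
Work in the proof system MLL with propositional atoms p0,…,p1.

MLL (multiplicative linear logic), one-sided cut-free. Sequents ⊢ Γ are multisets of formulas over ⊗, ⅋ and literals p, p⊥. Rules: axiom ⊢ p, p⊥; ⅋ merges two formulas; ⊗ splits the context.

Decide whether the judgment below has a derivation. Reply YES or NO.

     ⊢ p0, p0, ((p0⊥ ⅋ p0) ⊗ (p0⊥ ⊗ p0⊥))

Proof tree:
[⊗]  ⊢ p0, p0, ((p0⊥ ⅋ p0) ⊗ (p0⊥ ⊗ p0⊥))
  [⅋]  ⊢ (p0⊥ ⅋ p0)
    [Ax]  ⊢ p0, p0⊥
  [⊗]  ⊢ p0, p0, (p0⊥ ⊗ p0⊥)
    [Ax]  ⊢ p0, p0⊥
    [Ax]  ⊢ p0, p0⊥

Result: YES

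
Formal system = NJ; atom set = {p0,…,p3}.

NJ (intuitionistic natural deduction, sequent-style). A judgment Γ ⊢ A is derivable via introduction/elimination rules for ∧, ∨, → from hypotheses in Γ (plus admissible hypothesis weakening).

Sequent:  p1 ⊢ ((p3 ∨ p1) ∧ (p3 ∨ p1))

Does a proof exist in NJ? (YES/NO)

Derivation trace:
[∧I] p1 ⊢ ((p3 ∨ p1) ∧ (p3 ∨ p1))
  [∨I₂] p1 ⊢ (p3 ∨ p1)
    [Ax] p1 ⊢ p1
  [∨I₂] p1 ⊢ (p3 ∨ p1)
    [Ax] p1 ⊢ p1

Result: YES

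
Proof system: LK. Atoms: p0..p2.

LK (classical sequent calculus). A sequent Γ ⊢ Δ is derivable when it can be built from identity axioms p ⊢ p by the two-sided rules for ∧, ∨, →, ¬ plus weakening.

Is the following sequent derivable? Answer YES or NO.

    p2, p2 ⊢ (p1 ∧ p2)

Truth-table refutation:
  v=000: Γ:[p2=F, p2=F] Δ:[(p1 ∧ p2)=F] refutes=False
  v=001: Γ:[p2=T, p2=T] Δ:[(p1 ∧ p2)=F] refutes=True  ← countermodel

Result: NO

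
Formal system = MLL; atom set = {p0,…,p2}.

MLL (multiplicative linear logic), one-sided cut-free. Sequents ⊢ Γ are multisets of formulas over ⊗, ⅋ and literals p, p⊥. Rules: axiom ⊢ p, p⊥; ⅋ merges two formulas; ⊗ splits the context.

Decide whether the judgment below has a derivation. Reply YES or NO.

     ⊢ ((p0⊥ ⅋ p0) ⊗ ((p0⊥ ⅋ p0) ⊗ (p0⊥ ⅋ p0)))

Derivation (root first):
[⊗]  ⊢ ((p0⊥ ⅋ p0) ⊗ ((p0⊥ ⅋ p0) ⊗ (p0⊥ ⅋ p0)))
  [⅋]  ⊢ (p0⊥ ⅋ p0)
    [Ax]  ⊢ p0, p0⊥
  [⊗]  ⊢ ((p0⊥ ⅋ p0) ⊗ (p0⊥ ⅋ p0))
    [⅋]  ⊢ (p0⊥ ⅋ p0)
      [Ax]  ⊢ p0, p0⊥
    [⅋]  ⊢ (p0⊥ ⅋ p0)
      [Ax]  ⊢ p0, p0⊥

Result: YES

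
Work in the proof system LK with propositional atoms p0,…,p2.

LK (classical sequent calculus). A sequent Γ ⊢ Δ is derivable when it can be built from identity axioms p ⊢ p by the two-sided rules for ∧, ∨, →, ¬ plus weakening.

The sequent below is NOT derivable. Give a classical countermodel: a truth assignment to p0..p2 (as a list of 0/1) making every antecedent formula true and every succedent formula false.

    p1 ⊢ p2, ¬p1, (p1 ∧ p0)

Enumerate valuations to refute Γ ⊢ Δ:
  v=000: Γ:[p1=F] Δ:[p2=F, ¬p1=T, (p1 ∧ p0)=F] refutes=False
  v=001: Γ:[p1=F] Δ:[p2=T, ¬p1=T, (p1 ∧ p0)=F] refutes=False
  v=010: Γ:[p1=T] Δ:[p2=F, ¬p1=F, (p1 ∧ p0)=F] refutes=True  ← countermodel

Result: [0, 1, 0]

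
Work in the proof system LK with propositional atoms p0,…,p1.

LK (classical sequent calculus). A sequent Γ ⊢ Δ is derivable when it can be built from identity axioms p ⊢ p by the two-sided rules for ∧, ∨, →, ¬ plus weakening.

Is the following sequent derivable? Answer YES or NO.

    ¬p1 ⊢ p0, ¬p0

Proof tree:
[¬L] ¬p1 ⊢ p0, ¬p0
  [WR]  ⊢ p0, ¬p0, p1
    [¬R]  ⊢ p0, ¬p0
      [Ax] p0 ⊢ p0

Result: YES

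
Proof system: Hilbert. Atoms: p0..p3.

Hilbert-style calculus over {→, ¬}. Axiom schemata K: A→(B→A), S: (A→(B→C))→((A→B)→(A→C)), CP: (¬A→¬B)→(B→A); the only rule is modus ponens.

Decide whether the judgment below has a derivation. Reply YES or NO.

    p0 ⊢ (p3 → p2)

Search for a countermodel by truth-table:
  v=0000: Γ:[p0=F] Δ:[(p3 → p2)=T] refutes=False
  v=0001: Γ:[p0=F] Δ:[(p3 → p2)=F] refutes=False
  v=0010: Γ:[p0=F] Δ:[(p3 → p2)=T] refutes=False
  v=0011: Γ:[p0=F] Δ:[(p3 → p2)=T] refutes=False
  v=0100: Γ:[p0=F] Δ:[(p3 → p2)=T] refutes=False
  v=0101: Γ:[p0=F] Δ:[(p3 → p2)=F] refutes=False
  v=0110: Γ:[p0=F] Δ:[(p3 → p2)=T] refutes=False
  v=0111: Γ:[p0=F] Δ:[(p3 → p2)=T] refutes=False
  v=1000: Γ:[p0=T] Δ:[(p3 → p2)=T] refutes=False
  v=1001: Γ:[p0=T] Δ:[(p3 → p2)=F] refutes=True  ← countermodel

Result: NO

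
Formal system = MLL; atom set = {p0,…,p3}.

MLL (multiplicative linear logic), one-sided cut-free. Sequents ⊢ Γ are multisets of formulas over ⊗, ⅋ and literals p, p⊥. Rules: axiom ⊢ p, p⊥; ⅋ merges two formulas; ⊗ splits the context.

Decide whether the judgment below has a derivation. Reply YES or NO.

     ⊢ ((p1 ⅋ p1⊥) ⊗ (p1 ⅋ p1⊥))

Derivation trace:
[⊗]  ⊢ ((p1 ⅋ p1⊥) ⊗ (p1 ⅋ p1⊥))
  [⅋]  ⊢ (p1 ⅋ p1⊥)
    [Ax]  ⊢ p1, p1⊥
  [⅋]  ⊢ (p1 ⅋ p1⊥)
    [Ax]  ⊢ p1, p1⊥

Result: YES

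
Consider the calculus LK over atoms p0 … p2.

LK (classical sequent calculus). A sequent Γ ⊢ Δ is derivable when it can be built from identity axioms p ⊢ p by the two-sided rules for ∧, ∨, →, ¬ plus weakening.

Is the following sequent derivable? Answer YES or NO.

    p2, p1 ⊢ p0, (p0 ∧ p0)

Truth-table refutation:
  v=000: Γ:[p2=F, p1=F] Δ:[p0=F, (p0 ∧ p0)=F] refutes=False
  v=001: Γ:[p2=T, p1=F] Δ:[p0=F, (p0 ∧ p0)=F] refutes=False
  v=010: Γ:[p2=F, p1=T] Δ:[p0=F, (p0 ∧ p0)=F] refutes=False
  v=011: Γ:[p2=T, p1=T] Δ:[p0=F, (p0 ∧ p0)=F] refutes=True  ← countermodel

Result: NO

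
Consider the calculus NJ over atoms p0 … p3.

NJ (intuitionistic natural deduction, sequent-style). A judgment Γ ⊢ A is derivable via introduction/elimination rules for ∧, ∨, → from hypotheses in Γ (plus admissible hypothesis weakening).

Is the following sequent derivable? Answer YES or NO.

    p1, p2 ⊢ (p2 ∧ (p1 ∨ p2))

Proof tree:
[∧I] p1, p2 ⊢ (p2 ∧ (p1 ∨ p2))
  [Ax] p2 ⊢ p2
  [∨I₁] p1 ⊢ (p1 ∨ p2)
    [Ax] p1 ⊢ p1

Result: YES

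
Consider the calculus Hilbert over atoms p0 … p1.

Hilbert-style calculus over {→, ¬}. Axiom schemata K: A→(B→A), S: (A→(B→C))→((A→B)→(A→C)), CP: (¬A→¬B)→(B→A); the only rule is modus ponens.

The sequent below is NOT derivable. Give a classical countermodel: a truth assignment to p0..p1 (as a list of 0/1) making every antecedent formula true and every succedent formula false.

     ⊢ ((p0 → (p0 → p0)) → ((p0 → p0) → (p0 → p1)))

Enumerate valuations to refute Γ ⊢ Δ:
  v=00: Γ:[] Δ:[((p0 → (p0 → p0)) → ((p0 → p0) → (p0 → p1)))=T] refutes=False
  v=01: Γ:[] Δ:[((p0 → (p0 → p0)) → ((p0 → p0) → (p0 → p1)))=T] refutes=False
  v=10: Γ:[] Δ:[((p0 → (p0 → p0)) → ((p0 → p0) → (p0 → p1)))=F] refutes=True  ← countermodel

Result: [1, 0]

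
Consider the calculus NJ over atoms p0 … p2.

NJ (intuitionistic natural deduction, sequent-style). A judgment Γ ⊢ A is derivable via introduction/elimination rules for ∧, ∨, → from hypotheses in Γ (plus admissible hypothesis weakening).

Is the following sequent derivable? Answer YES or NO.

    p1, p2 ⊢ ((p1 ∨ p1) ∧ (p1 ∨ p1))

Derivation trace:
[∧I] p1, p2 ⊢ ((p1 ∨ p1) ∧ (p1 ∨ p1))
  [Wk] p1, p2, p2 ⊢ (p1 ∨ p1)
    [∨I₁] p1, p2 ⊢ (p1 ∨ p1)
      [Wk] p1, p2 ⊢ p1
        [Ax] p1 ⊢ p1
  [Wk] p1, p2, p2 ⊢ (p1 ∨ p1)
    [∨I₁] p1, p2 ⊢ (p1 ∨ p1)
      [Wk] p1, p2 ⊢ p1
        [Ax] p1 ⊢ p1

Result: YES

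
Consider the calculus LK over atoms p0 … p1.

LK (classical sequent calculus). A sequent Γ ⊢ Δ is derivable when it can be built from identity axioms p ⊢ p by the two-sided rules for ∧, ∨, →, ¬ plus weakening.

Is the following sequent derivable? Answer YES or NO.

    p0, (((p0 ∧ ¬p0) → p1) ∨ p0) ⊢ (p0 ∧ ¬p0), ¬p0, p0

Derivation (root first):
[∨L] p0, (((p0 ∧ ¬p0) → p1) ∨ p0) ⊢ (p0 ∧ ¬p0), ¬p0, p0
  [→L] p0, ((p0 ∧ ¬p0) → p1) ⊢ ¬p0, p0
    [∧R] p0 ⊢ p0, (p0 ∧ ¬p0)
      [WR] p0 ⊢ p0, p0
        [Ax] p0 ⊢ p0
      [¬R]  ⊢ p0, ¬p0
        [Ax] p0 ⊢ p0
    [WL] p1 ⊢ p0, ¬p0
      [¬R]  ⊢ p0, ¬p0
        [Ax] p0 ⊢ p0
  [∧R] p0 ⊢ p0, (p0 ∧ ¬p0)
    [WR] p0 ⊢ p0, p0
      [Ax] p0 ⊢ p0
    [¬R]  ⊢ p0, ¬p0
      [Ax] p0 ⊢ p0

Result: YES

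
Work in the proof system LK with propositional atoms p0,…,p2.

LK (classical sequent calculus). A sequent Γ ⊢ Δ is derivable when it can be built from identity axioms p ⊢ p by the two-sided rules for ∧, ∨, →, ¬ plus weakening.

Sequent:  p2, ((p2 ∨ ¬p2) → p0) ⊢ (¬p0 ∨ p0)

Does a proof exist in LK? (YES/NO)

Proof tree:
[→L] p2, ((p2 ∨ ¬p2) → p0) ⊢ (¬p0 ∨ p0)
  [∨R] p2 ⊢ (p2 ∨ ¬p2)
    [¬R] p2 ⊢ p2, ¬p2
      [WL] p2, p2 ⊢ p2
        [Ax] p2 ⊢ p2
  [∨R] p0 ⊢ (¬p0 ∨ p0)
    [WL] p0 ⊢ p0, ¬p0
      [¬R]  ⊢ p0, ¬p0
        [Ax] p0 ⊢ p0

Result: YES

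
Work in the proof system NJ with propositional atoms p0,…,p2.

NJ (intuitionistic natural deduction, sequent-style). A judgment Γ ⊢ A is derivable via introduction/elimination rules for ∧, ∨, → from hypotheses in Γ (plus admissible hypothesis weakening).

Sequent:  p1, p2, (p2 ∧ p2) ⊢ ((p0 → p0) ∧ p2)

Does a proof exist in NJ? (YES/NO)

Derivation (root first):
[∧I] p1, p2, (p2 ∧ p2) ⊢ ((p0 → p0) ∧ p2)
  [Wk] p1, (p2 ∧ p2) ⊢ (p0 → p0)
    [→I] p1 ⊢ (p0 → p0)
      [Wk] p0, p1 ⊢ p0
        [Ax] p0 ⊢ p0
  [Ax] p2 ⊢ p2

Result: YES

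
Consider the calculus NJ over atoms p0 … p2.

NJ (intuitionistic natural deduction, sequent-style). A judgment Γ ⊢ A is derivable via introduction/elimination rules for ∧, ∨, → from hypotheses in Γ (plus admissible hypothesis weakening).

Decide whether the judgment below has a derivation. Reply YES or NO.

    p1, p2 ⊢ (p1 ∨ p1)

Derivation (root first):
[∨I₂] p1, p2 ⊢ (p1 ∨ p1)
  [Wk] p1, p2 ⊢ p1
    [Ax] p1 ⊢ p1

Result: YES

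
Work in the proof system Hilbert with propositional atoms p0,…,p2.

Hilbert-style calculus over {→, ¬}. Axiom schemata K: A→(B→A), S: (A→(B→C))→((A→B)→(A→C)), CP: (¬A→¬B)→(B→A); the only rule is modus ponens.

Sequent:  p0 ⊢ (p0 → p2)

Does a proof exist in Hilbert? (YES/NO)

Search for a countermodel by truth-table:
  v=000: Γ:[p0=F] Δ:[(p0 → p2)=T] refutes=False
  v=001: Γ:[p0=F] Δ:[(p0 → p2)=T] refutes=False
  v=010: Γ:[p0=F] Δ:[(p0 → p2)=T] refutes=False
  v=011: Γ:[p0=F] Δ:[(p0 → p2)=T] refutes=False
  v=100: Γ:[p0=T] Δ:[(p0 → p2)=F] refutes=True  ← countermodel

Result: NO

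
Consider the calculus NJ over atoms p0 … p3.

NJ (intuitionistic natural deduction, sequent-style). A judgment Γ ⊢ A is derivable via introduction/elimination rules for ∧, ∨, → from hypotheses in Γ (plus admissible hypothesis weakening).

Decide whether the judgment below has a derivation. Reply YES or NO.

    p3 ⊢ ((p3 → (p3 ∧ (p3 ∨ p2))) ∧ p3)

Derivation (root first):
[∧I] p3 ⊢ ((p3 → (p3 ∧ (p3 ∨ p2))) ∧ p3)
  [→I]  ⊢ (p3 → (p3 ∧ (p3 ∨ p2)))
    [∧I] p3 ⊢ (p3 ∧ (p3 ∨ p2))
      [Ax] p3 ⊢ p3
      [∨I₁] p3 ⊢ (p3 ∨ p2)
        [Ax] p3 ⊢ p3
  [Ax] p3 ⊢ p3

Result: YES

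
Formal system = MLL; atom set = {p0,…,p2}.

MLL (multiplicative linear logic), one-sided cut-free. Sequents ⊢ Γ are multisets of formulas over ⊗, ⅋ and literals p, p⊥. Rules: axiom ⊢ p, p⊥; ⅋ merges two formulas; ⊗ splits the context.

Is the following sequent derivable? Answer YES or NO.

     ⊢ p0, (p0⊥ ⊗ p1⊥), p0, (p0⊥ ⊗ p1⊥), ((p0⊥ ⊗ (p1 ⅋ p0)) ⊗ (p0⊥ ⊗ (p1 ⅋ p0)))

Proof tree:
[⊗]  ⊢ p0, (p0⊥ ⊗ p1⊥), p0, (p0⊥ ⊗ p1⊥), ((p0⊥ ⊗ (p1 ⅋ p0)) ⊗ (p0⊥ ⊗ (p1 ⅋ p0)))
  [⊗]  ⊢ p0, (p0⊥ ⊗ p1⊥), (p0⊥ ⊗ (p1 ⅋ p0))
    [Ax]  ⊢ p0, p0⊥
    [⅋]  ⊢ (p0⊥ ⊗ p1⊥), (p1 ⅋ p0)
      [⊗]  ⊢ p0, p1, (p0⊥ ⊗ p1⊥)
        [Ax]  ⊢ p0, p0⊥
        [Ax]  ⊢ p1, p1⊥
  [⊗]  ⊢ p0, (p0⊥ ⊗ p1⊥), (p0⊥ ⊗ (p1 ⅋ p0))
    [Ax]  ⊢ p0, p0⊥
    [⅋]  ⊢ (p0⊥ ⊗ p1⊥), (p1 ⅋ p0)
      [⊗]  ⊢ p0, p1, (p0⊥ ⊗ p1⊥)
        [Ax]  ⊢ p0, p0⊥
        [Ax]  ⊢ p1, p1⊥

Result: YES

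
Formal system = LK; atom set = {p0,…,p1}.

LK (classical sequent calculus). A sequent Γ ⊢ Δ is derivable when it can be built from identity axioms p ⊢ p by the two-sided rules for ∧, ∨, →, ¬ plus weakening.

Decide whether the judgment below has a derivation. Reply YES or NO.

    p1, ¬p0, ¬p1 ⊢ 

Derivation trace:
[¬L] p1, ¬p0, ¬p1 ⊢ 
  [¬L] p1, ¬p0 ⊢ p1
    [WR] p1 ⊢ p1, p0
      [Ax] p1 ⊢ p1

Result: YES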